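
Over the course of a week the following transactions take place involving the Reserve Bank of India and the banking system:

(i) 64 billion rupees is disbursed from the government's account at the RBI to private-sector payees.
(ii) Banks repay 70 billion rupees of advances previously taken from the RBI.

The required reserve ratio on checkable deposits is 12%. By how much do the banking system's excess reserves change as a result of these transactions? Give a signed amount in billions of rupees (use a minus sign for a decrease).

-13.68 billion

Government spending 64 billion rupees: reserves +64B, deposits +64B.
Discount-window repayment 70 billion rupees: reserves −70B, deposits 0.
Totals: Δreserves = −6B, Δdeposits = +64B.
Δrequired reserves = 12% × +64B = +7.68B.
Δexcess reserves = Δreserves − Δrequired = −6B − (+7.68B) = -13.68 billion.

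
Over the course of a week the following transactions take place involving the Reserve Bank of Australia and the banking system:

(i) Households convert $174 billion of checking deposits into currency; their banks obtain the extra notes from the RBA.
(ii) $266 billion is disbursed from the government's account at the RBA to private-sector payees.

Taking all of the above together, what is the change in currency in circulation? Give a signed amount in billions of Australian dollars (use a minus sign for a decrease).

RBA balance sheet:
  Assets:      no change
  Liabilities: Bank reserves +$92B, Currency in circulation +$174B, Government deposits −$266B
So the change in currency in circulation is +$174 billion.

+$174 billion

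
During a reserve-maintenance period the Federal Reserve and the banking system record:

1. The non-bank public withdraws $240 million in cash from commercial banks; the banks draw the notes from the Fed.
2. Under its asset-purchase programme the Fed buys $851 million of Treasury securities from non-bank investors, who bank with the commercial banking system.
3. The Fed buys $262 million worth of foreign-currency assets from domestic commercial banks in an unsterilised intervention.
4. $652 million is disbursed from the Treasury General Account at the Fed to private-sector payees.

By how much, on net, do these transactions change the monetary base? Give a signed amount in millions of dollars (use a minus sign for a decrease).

Currency withdrawal $240 million: just a shift between currency and reserves — both are base money → 0.
Asset purchase (from non-banks) $851 million: Fed balance sheet expands → +$851M.
FX purchase $262 million: Fed balance sheet expands → +$262M.
Government spending $652 million: a non-base liability converts back to reserves → +$652M.
Net: 0 + 851 + 262 + 652 = +$1765 million.

+$1765 million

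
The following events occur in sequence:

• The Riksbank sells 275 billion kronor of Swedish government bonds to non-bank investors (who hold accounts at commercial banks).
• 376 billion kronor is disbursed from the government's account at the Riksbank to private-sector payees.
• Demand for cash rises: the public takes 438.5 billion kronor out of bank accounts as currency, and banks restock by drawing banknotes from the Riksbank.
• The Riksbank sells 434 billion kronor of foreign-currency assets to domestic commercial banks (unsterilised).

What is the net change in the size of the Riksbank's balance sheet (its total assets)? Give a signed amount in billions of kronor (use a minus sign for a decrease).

-709 billion

Asset sale (to non-banks) 275 billion kronor: a Riksbank asset is shed → −275B.
Government spending 376 billion kronor: only the composition of liabilities changes → 0.
Currency withdrawal 438.5 billion kronor: only the composition of liabilities changes → 0.
FX sale 434 billion kronor: a Riksbank asset is shed → −434B.
Net: −275 + 0 + 0 − 434 = -709 billion.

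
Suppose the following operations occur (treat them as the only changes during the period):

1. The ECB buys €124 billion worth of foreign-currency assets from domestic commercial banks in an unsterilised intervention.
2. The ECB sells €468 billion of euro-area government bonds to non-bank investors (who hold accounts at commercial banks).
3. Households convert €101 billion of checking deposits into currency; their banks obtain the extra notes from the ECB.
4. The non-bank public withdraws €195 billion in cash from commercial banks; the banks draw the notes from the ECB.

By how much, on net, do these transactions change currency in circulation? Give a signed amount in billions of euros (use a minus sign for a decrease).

ECB balance sheet:
  Assets:      Securities −€468B, Foreign assets +€124B
  Liabilities: Bank reserves −€640B, Currency in circulation +€296B
So the change in currency in circulation is +€296 billion.

+€296 billion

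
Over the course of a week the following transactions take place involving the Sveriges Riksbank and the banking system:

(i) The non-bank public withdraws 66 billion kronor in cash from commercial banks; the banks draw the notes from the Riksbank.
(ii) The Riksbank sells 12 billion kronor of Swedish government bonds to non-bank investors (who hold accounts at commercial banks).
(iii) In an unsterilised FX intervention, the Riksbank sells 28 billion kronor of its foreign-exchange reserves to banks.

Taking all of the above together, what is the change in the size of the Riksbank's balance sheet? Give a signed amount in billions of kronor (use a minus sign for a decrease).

-40 billion

Currency withdrawal 66 billion kronor: only the composition of liabilities changes → 0.
Asset sale (to non-banks) 12 billion kronor: a Riksbank asset is shed → −12B.
FX sale 28 billion kronor: a Riksbank asset is shed → −28B.
Net: 0 − 12 − 28 = -40 billion.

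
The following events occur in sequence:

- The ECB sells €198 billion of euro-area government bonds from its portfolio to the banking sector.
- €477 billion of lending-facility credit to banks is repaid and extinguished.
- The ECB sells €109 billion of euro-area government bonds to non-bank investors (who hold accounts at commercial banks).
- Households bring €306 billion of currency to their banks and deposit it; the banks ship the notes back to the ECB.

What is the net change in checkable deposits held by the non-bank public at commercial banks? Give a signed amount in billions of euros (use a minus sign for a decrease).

ECB balance sheet:
  Assets:      Securities −€307B, Loans to banks −€477B
  Liabilities: Bank reserves −€478B, Currency in circulation −€306B
Commercial banking system:
  Assets:      Reserves at CB −€478B, Securities +€198B
  Liabilities: Checkable deposits +€197B, Borrowings from CB −€477B
So the change in checkable deposits held by the non-bank public at commercial banks is +€197 billion.

+€197 billion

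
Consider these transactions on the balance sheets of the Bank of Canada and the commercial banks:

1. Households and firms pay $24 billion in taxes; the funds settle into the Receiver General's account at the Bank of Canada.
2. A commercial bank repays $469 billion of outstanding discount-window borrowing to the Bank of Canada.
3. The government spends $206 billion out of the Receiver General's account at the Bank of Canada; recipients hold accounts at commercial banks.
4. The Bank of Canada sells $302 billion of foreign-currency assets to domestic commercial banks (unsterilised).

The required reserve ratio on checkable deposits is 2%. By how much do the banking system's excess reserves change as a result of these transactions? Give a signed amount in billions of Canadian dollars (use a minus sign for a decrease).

-$592.64 billion

Government account inflow $24 billion: reserves −$24B, deposits −$24B.
Discount-window repayment $469 billion: reserves −$469B, deposits 0.
Government spending $206 billion: reserves +$206B, deposits +$206B.
FX sale $302 billion: reserves −$302B, deposits 0.
Totals: Δreserves = −$589B, Δdeposits = +$182B.
Δrequired reserves = 2% × +$182B = +$3.64B.
Δexcess reserves = Δreserves − Δrequired = −$589B − (+$3.64B) = -$592.64 billion.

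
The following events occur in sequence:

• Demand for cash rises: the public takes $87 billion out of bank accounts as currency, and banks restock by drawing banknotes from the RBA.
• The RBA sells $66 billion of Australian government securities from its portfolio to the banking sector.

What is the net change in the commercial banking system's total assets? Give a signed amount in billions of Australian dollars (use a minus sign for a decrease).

-$87 billion

RBA balance sheet:
  Assets:      Securities −$66B
  Liabilities: Bank reserves −$153B, Currency in circulation +$87B
Commercial banking system:
  Assets:      Reserves at CB −$153B, Securities +$66B
  Liabilities: Checkable deposits −$87B
Change in total bank assets = -$87 billion.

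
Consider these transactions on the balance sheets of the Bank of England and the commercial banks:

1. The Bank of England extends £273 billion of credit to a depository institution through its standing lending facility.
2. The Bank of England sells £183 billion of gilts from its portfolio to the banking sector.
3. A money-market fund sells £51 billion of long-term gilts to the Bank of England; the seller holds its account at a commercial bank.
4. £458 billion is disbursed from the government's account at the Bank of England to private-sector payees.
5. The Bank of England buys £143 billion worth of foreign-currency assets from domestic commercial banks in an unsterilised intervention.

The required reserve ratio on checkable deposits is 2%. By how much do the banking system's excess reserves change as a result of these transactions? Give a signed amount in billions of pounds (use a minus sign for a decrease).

Discount-window loan £273 billion: reserves +£273B, deposits 0.
OMO sale (to banks) £183 billion: reserves −£183B, deposits 0.
Asset purchase (from non-banks) £51 billion: reserves +£51B, deposits +£51B.
Government spending £458 billion: reserves +£458B, deposits +£458B.
FX purchase £143 billion: reserves +£143B, deposits 0.
Totals: Δreserves = +£742B, Δdeposits = +£509B.
Δrequired reserves = 2% × +£509B = +£10.18B.
Δexcess reserves = Δreserves − Δrequired = +£742B − (+£10.18B) = +£731.82 billion.

+£731.82 billion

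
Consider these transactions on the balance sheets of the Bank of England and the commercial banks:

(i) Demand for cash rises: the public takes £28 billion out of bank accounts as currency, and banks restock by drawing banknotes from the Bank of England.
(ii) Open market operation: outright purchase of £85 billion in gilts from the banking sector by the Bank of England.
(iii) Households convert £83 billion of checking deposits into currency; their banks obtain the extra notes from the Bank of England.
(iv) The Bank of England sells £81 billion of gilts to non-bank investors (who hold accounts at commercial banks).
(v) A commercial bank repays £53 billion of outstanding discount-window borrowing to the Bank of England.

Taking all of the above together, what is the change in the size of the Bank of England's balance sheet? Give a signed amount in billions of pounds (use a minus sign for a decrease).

-£49 billion

Bank of England balance sheet:
  Assets:      Securities +£4B, Loans to banks −£53B
  Liabilities: Bank reserves −£160B, Currency in circulation +£111B
Commercial banking system:
  Assets:      Reserves at CB −£160B, Securities −£85B
  Liabilities: Checkable deposits −£192B, Borrowings from CB −£53B
Change in total Bank of England assets = -£49 billion.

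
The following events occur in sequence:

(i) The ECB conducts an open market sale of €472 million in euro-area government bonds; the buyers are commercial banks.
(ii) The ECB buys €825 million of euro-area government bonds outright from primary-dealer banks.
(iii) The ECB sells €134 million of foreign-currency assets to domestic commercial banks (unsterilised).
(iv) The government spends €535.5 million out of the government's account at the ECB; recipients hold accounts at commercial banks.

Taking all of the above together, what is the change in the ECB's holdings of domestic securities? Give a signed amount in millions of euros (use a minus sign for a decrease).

+€353 million

ECB balance sheet:
  Assets:      Securities +€353M, Foreign assets −€134M
  Liabilities: Bank reserves +€754.5M, Government deposits −€535.5M
So the change in the ECB's holdings of domestic securities is +€353 million.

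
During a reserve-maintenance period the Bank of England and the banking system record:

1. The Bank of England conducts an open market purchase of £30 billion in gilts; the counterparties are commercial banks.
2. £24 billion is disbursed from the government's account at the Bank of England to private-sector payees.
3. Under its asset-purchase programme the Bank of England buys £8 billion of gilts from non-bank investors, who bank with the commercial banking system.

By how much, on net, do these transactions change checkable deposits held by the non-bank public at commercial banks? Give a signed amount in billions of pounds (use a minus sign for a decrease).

+£32 billion

Bank of England balance sheet:
  Assets:      Securities +£38B
  Liabilities: Bank reserves +£62B, Government deposits −£24B
Commercial banking system:
  Assets:      Reserves at CB +£62B, Securities −£30B
  Liabilities: Checkable deposits +£32B
So the change in checkable deposits held by the non-bank public at commercial banks is +£32 billion.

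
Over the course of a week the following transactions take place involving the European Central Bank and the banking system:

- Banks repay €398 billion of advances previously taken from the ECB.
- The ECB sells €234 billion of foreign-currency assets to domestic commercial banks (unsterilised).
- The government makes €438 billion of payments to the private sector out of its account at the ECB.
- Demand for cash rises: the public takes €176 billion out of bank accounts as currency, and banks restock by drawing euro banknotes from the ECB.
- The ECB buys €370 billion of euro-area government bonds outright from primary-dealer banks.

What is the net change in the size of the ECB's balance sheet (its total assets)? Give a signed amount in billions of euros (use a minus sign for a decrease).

ECB balance sheet:
  Assets:      Securities +€370B, Loans to banks −€398B, Foreign assets −€234B
  Liabilities: Currency in circulation +€176B, Government deposits −€438B
Commercial banking system:
  Assets:      Securities −€370B, Foreign assets +€234B
  Liabilities: Checkable deposits +€262B, Borrowings from CB −€398B
Change in total ECB assets = -€262 billion.

-€262 billion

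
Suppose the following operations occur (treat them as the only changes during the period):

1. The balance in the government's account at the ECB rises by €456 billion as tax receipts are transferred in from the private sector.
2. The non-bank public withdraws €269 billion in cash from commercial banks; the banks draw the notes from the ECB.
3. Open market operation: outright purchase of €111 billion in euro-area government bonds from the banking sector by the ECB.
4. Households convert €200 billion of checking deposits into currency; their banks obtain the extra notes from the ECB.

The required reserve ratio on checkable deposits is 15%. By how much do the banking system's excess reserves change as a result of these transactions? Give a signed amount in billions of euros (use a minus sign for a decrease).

-€675.25 billion

Government account inflow €456 billion: reserves −€456B, deposits −€456B.
Currency withdrawal €269 billion: reserves −€269B, deposits −€269B.
OMO purchase (from banks) €111 billion: reserves +€111B, deposits 0.
Currency withdrawal €200 billion: reserves −€200B, deposits −€200B.
Totals: Δreserves = −€814B, Δdeposits = −€925B.
Δrequired reserves = 15% × −€925B = −€138.75B.
Δexcess reserves = Δreserves − Δrequired = −€814B − (−€138.75B) = -€675.25 billion.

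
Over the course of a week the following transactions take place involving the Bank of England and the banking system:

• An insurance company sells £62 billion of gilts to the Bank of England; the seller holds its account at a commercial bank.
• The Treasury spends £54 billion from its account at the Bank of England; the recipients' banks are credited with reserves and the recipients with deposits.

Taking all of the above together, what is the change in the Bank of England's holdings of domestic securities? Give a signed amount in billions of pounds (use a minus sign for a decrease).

Asset purchase (from non-banks) £62 billion: securities added to the Bank of England's portfolio → +£62B.
Government spending £54 billion: the Bank of England's securities portfolio is untouched → 0.
Net: 62 + 0 = +£62 billion.

+£62 billion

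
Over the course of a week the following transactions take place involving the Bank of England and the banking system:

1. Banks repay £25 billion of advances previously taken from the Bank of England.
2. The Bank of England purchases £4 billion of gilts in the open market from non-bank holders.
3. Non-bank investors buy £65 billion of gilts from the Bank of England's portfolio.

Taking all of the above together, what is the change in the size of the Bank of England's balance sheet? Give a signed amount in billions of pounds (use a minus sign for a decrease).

-£86 billion

Discount-window repayment £25 billion: a Bank of England asset is shed → −£25B.
Asset purchase (from non-banks) £4 billion: a Bank of England asset is acquired → +£4B.
Asset sale (to non-banks) £65 billion: a Bank of England asset is shed → −£65B.
Net: −25 + 4 − 65 = -£86 billion.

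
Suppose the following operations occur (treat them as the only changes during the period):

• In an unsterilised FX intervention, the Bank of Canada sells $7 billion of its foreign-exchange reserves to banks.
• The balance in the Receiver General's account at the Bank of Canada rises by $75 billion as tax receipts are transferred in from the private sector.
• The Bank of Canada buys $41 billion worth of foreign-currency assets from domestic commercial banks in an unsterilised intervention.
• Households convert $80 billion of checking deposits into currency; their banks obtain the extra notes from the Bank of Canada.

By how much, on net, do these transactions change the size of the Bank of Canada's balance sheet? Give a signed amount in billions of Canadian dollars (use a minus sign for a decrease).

FX sale $7 billion: a Bank of Canada asset is shed → −$7B.
Government account inflow $75 billion: only the composition of liabilities changes → 0.
FX purchase $41 billion: a Bank of Canada asset is acquired → +$41B.
Currency withdrawal $80 billion: only the composition of liabilities changes → 0.
Net: −7 + 0 + 41 + 0 = +$34 billion.

+$34 billion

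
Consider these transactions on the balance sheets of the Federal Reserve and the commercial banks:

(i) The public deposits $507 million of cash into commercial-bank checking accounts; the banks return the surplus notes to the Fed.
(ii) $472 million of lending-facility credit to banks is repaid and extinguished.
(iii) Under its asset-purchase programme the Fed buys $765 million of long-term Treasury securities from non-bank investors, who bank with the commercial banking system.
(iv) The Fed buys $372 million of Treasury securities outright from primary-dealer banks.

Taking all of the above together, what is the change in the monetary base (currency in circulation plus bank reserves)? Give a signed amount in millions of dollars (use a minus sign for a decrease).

+$665 million

Currency deposit $507 million: just a shift between currency and reserves — both are base money → 0.
Discount-window repayment $472 million: Fed balance sheet contracts → −$472M.
Asset purchase (from non-banks) $765 million: Fed balance sheet expands → +$765M.
OMO purchase (from banks) $372 million: Fed balance sheet expands → +$372M.
Net: 0 − 472 + 765 + 372 = +$665 million.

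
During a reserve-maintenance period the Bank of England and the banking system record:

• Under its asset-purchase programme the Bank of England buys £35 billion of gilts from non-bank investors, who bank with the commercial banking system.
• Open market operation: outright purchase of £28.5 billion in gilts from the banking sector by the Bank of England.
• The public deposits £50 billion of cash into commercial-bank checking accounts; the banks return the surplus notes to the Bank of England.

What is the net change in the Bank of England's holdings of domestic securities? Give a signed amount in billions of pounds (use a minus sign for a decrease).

+£63.5 billion

Bank of England balance sheet:
  Assets:      Securities +£63.5B
  Liabilities: Bank reserves +£113.5B, Currency in circulation −£50B
Commercial banking system:
  Assets:      Reserves at CB +£113.5B, Securities −£28.5B
  Liabilities: Checkable deposits +£85B
So the change in the Bank of England's holdings of domestic securities is +£63.5 billion.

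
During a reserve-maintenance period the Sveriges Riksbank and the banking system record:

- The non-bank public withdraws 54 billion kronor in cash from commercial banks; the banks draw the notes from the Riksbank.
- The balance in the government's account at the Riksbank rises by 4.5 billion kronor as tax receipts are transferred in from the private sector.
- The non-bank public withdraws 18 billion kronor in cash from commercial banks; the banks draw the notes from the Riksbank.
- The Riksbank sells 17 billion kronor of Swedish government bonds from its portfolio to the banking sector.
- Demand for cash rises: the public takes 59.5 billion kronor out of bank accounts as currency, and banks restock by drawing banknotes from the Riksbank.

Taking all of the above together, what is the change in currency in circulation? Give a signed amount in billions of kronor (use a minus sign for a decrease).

Currency withdrawal 54 billion kronor: notes leave the central bank → +54B.
Government account inflow 4.5 billion kronor: no currency enters or leaves circulation → 0.
Currency withdrawal 18 billion kronor: notes leave the central bank → +18B.
OMO sale (to banks) 17 billion kronor: no currency enters or leaves circulation → 0.
Currency withdrawal 59.5 billion kronor: notes leave the central bank → +59.5B.
Net: 54 + 0 + 18 + 0 + 59.5 = +131.5 billion.

+131.5 billion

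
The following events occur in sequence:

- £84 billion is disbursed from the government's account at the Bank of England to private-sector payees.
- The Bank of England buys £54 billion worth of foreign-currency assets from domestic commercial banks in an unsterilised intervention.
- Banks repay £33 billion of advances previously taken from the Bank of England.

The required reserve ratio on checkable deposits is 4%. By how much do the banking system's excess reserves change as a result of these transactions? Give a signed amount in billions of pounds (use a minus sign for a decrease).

Government spending £84 billion: reserves +£84B, deposits +£84B.
FX purchase £54 billion: reserves +£54B, deposits 0.
Discount-window repayment £33 billion: reserves −£33B, deposits 0.
Totals: Δreserves = +£105B, Δdeposits = +£84B.
Δrequired reserves = 4% × +£84B = +£3.36B.
Δexcess reserves = Δreserves − Δrequired = +£105B − (+£3.36B) = +£101.64 billion.

+£101.64 billion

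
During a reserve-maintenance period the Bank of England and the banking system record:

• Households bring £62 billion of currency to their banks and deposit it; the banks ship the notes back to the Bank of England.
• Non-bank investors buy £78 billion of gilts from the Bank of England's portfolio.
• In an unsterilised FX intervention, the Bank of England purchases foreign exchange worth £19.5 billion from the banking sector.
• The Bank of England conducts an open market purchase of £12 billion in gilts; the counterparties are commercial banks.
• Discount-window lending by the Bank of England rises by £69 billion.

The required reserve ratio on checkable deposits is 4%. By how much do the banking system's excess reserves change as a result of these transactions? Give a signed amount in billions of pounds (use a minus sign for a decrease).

Currency deposit £62 billion: reserves +£62B, deposits +£62B.
Asset sale (to non-banks) £78 billion: reserves −£78B, deposits −£78B.
FX purchase £19.5 billion: reserves +£19.5B, deposits 0.
OMO purchase (from banks) £12 billion: reserves +£12B, deposits 0.
Discount-window loan £69 billion: reserves +£69B, deposits 0.
Totals: Δreserves = +£84.5B, Δdeposits = −£16B.
Δrequired reserves = 4% × −£16B = −£0.64B.
Δexcess reserves = Δreserves − Δrequired = +£84.5B − (−£0.64B) = +£85.14 billion.

+£85.14 billion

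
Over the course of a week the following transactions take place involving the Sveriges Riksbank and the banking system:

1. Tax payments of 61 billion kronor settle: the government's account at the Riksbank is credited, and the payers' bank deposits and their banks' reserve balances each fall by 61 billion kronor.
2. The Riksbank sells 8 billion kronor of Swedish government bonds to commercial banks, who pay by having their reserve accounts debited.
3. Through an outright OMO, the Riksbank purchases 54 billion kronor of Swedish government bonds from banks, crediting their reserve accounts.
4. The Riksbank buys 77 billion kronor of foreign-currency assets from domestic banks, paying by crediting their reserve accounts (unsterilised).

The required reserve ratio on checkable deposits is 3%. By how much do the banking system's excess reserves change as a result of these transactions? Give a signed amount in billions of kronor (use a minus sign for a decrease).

+63.83 billion

Government account inflow 61 billion kronor: reserves −61B, deposits −61B.
OMO sale (to banks) 8 billion kronor: reserves −8B, deposits 0.
OMO purchase (from banks) 54 billion kronor: reserves +54B, deposits 0.
FX purchase 77 billion kronor: reserves +77B, deposits 0.
Totals: Δreserves = +62B, Δdeposits = −61B.
Δrequired reserves = 3% × −61B = −1.83B.
Δexcess reserves = Δreserves − Δrequired = +62B − (−1.83B) = +63.83 billion.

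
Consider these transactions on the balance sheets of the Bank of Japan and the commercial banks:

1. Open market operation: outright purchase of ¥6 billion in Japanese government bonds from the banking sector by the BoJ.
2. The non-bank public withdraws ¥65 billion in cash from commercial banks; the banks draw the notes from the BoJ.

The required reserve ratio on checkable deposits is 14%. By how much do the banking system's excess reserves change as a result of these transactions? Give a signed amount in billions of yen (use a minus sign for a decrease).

OMO purchase (from banks) ¥6 billion: reserves +¥6B, deposits 0.
Currency withdrawal ¥65 billion: reserves −¥65B, deposits −¥65B.
Totals: Δreserves = −¥59B, Δdeposits = −¥65B.
Δrequired reserves = 14% × −¥65B = −¥9.1B.
Δexcess reserves = Δreserves − Δrequired = −¥59B − (−¥9.1B) = -¥49.9 billion.

-¥49.9 billion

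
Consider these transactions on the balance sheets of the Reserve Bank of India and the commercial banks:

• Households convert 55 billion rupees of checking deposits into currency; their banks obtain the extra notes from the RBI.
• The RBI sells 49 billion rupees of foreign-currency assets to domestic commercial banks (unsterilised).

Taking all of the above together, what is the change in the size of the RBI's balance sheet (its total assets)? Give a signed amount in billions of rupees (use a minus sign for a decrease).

-49 billion

Currency withdrawal 55 billion rupees: only the composition of liabilities changes → 0.
FX sale 49 billion rupees: an RBI asset is shed → −49B.
Net: 0 − 49 = -49 billion.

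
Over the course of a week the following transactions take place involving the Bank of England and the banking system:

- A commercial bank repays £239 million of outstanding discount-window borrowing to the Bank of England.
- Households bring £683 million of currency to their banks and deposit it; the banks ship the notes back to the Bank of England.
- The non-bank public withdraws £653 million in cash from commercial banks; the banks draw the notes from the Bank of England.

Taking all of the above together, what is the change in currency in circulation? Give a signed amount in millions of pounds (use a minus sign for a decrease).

Bank of England balance sheet:
  Assets:      Loans to banks −£239M
  Liabilities: Bank reserves −£209M, Currency in circulation −£30M
Commercial banking system:
  Assets:      Reserves at CB −£209M
  Liabilities: Checkable deposits +£30M, Borrowings from CB −£239M
So the change in currency in circulation is -£30 million.

-£30 million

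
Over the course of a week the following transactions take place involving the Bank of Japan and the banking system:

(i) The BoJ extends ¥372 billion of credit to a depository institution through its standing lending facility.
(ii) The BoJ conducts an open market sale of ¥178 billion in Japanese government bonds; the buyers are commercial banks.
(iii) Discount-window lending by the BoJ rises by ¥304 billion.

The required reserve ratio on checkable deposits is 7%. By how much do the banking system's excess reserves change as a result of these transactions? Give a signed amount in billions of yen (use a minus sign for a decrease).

Discount-window loan ¥372 billion: reserves +¥372B, deposits 0.
OMO sale (to banks) ¥178 billion: reserves −¥178B, deposits 0.
Discount-window loan ¥304 billion: reserves +¥304B, deposits 0.
Totals: Δreserves = +¥498B, Δdeposits = 0.
Δrequired reserves = 7% × 0 = 0.
Δexcess reserves = Δreserves − Δrequired = +¥498B − (0) = +¥498 billion.

+¥498 billion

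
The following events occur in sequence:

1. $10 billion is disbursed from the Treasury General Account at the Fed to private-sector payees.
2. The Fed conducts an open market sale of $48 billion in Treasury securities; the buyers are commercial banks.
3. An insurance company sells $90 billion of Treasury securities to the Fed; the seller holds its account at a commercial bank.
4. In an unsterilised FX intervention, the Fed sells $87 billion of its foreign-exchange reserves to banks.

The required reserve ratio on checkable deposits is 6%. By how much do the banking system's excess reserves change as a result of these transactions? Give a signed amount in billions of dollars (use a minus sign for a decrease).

Government spending $10 billion: reserves +$10B, deposits +$10B.
OMO sale (to banks) $48 billion: reserves −$48B, deposits 0.
Asset purchase (from non-banks) $90 billion: reserves +$90B, deposits +$90B.
FX sale $87 billion: reserves −$87B, deposits 0.
Totals: Δreserves = −$35B, Δdeposits = +$100B.
Δrequired reserves = 6% × +$100B = +$6B.
Δexcess reserves = Δreserves − Δrequired = −$35B − (+$6B) = -$41 billion.

-$41 billion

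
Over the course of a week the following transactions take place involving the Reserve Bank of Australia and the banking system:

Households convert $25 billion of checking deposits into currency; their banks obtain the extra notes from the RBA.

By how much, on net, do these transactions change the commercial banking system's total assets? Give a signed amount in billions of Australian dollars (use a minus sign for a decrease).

-$25 billion

RBA balance sheet:
  Assets:      no change
  Liabilities: Bank reserves −$25B, Currency in circulation +$25B
Commercial banking system:
  Assets:      Reserves at CB −$25B
  Liabilities: Checkable deposits −$25B
Change in total bank assets = -$25 billion.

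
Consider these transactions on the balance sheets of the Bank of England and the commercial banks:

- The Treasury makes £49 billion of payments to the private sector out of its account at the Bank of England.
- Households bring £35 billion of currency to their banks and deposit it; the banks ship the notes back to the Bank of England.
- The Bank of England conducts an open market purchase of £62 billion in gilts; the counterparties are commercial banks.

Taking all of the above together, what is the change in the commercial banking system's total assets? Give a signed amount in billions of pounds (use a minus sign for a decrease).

Bank of England balance sheet:
  Assets:      Securities +£62B
  Liabilities: Bank reserves +£146B, Currency in circulation −£35B, Government deposits −£49B
Commercial banking system:
  Assets:      Reserves at CB +£146B, Securities −£62B
  Liabilities: Checkable deposits +£84B
Change in total bank assets = +£84 billion.

+£84 billion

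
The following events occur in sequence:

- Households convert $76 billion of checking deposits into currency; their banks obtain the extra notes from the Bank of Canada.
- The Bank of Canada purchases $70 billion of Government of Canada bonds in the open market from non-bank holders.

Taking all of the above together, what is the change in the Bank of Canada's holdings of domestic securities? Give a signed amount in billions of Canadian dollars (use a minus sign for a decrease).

+$70 billion

Bank of Canada balance sheet:
  Assets:      Securities +$70B
  Liabilities: Bank reserves −$6B, Currency in circulation +$76B
Commercial banking system:
  Assets:      Reserves at CB −$6B
  Liabilities: Checkable deposits −$6B
So the change in the Bank of Canada's holdings of domestic securities is +$70 billion.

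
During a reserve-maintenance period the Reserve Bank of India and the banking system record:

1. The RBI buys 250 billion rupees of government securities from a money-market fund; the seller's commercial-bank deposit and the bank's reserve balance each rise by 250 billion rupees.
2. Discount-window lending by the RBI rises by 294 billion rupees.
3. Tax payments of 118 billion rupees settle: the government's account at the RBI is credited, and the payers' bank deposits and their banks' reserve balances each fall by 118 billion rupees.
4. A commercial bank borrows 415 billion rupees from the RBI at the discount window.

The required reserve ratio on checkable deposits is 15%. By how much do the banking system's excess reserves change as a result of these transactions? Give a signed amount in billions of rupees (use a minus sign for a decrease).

Asset purchase (from non-banks) 250 billion rupees: reserves +250B, deposits +250B.
Discount-window loan 294 billion rupees: reserves +294B, deposits 0.
Government account inflow 118 billion rupees: reserves −118B, deposits −118B.
Discount-window loan 415 billion rupees: reserves +415B, deposits 0.
Totals: Δreserves = +841B, Δdeposits = +132B.
Δrequired reserves = 15% × +132B = +19.8B.
Δexcess reserves = Δreserves − Δrequired = +841B − (+19.8B) = +821.2 billion.

+821.2 billion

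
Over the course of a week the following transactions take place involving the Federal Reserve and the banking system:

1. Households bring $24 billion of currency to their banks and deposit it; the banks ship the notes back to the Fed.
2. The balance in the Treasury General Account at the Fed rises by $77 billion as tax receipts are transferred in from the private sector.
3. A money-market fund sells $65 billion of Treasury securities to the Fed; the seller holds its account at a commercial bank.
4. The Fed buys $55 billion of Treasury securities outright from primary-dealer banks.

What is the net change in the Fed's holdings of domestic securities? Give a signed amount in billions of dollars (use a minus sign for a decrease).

Currency deposit $24 billion: the Fed's securities portfolio is untouched → 0.
Government account inflow $77 billion: the Fed's securities portfolio is untouched → 0.
Asset purchase (from non-banks) $65 billion: securities added to the Fed's portfolio → +$65B.
OMO purchase (from banks) $55 billion: securities added to the Fed's portfolio → +$55B.
Net: 0 + 0 + 65 + 55 = +$120 billion.

+$120 billion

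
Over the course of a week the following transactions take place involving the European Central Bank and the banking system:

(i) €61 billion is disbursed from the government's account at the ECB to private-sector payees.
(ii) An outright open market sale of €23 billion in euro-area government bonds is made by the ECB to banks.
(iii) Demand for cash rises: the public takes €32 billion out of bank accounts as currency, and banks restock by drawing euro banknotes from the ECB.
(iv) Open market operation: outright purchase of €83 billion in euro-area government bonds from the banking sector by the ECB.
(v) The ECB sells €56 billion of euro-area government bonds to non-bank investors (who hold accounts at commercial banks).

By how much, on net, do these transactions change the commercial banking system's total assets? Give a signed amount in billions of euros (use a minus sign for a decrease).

ECB balance sheet:
  Assets:      Securities +€4B
  Liabilities: Bank reserves +€33B, Currency in circulation +€32B, Government deposits −€61B
Commercial banking system:
  Assets:      Reserves at CB +€33B, Securities −€60B
  Liabilities: Checkable deposits −€27B
Change in total bank assets = -€27 billion.

-€27 billion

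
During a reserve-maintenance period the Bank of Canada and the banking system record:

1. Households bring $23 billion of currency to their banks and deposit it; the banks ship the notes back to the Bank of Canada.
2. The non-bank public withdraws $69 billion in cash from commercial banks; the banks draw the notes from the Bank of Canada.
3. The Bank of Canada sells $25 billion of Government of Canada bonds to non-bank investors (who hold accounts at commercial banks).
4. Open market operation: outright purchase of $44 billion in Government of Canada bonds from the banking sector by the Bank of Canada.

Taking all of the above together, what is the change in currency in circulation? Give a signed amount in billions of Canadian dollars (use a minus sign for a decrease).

+$46 billion

Bank of Canada balance sheet:
  Assets:      Securities +$19B
  Liabilities: Bank reserves −$27B, Currency in circulation +$46B
So the change in currency in circulation is +$46 billion.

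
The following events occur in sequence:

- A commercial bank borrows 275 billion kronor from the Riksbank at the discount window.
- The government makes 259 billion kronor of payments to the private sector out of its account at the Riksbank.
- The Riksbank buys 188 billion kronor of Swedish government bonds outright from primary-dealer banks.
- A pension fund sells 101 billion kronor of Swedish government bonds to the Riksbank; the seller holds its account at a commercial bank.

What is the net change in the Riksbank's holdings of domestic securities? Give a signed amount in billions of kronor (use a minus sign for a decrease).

Riksbank balance sheet:
  Assets:      Securities +289B, Loans to banks +275B
  Liabilities: Bank reserves +823B, Government deposits −259B
Commercial banking system:
  Assets:      Reserves at CB +823B, Securities −188B
  Liabilities: Checkable deposits +360B, Borrowings from CB +275B
So the change in the Riksbank's holdings of domestic securities is +289 billion.

+289 billion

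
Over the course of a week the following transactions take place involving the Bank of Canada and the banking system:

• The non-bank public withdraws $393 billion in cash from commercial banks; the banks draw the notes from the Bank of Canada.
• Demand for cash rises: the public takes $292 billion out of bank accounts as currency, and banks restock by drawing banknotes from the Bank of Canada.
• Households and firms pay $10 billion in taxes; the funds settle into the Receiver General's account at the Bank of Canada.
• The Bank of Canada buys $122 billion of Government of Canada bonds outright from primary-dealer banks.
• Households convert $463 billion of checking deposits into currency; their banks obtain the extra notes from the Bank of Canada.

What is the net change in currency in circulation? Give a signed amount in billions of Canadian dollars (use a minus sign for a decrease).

+$1148 billion

Bank of Canada balance sheet:
  Assets:      Securities +$122B
  Liabilities: Bank reserves −$1036B, Currency in circulation +$1148B, Government deposits +$10B
So the change in currency in circulation is +$1148 billion.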